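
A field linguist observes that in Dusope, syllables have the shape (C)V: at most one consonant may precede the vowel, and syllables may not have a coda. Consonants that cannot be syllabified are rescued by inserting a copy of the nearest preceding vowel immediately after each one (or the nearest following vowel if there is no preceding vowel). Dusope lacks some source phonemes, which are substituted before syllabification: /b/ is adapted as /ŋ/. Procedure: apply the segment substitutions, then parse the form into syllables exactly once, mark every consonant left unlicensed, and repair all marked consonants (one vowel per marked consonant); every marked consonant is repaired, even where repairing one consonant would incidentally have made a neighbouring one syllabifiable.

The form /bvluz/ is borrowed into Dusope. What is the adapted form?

ŋuvuluzu

Substitution: /b/ → /ŋ/, giving /ŋvluz/.
Syllabifying with onset maximization leaves /ŋ/, /v/, /z/ stranded (no codas are permitted; onsets are limited to one consonant).
Each unlicensed consonant becomes the onset of a new syllable: /ŋ/ → /ŋu/, /v/ → /vu/, /z/ → /zu/.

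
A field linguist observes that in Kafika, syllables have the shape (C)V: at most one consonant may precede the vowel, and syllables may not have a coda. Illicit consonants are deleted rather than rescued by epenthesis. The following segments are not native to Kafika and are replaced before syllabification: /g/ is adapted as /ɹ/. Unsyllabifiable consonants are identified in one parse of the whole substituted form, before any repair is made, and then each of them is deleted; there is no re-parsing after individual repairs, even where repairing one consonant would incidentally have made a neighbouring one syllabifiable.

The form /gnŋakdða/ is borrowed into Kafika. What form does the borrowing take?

Substitution: /g/ → /ɹ/, giving /ɹnŋakdða/.
Syllabifying with onset maximization leaves /ɹ/, /n/, /k/, /d/ stranded (no codas are permitted; onsets are limited to one consonant).
Deleting the stranded consonants removes /ɹ/, /n/, /k/, /d/.

ŋaða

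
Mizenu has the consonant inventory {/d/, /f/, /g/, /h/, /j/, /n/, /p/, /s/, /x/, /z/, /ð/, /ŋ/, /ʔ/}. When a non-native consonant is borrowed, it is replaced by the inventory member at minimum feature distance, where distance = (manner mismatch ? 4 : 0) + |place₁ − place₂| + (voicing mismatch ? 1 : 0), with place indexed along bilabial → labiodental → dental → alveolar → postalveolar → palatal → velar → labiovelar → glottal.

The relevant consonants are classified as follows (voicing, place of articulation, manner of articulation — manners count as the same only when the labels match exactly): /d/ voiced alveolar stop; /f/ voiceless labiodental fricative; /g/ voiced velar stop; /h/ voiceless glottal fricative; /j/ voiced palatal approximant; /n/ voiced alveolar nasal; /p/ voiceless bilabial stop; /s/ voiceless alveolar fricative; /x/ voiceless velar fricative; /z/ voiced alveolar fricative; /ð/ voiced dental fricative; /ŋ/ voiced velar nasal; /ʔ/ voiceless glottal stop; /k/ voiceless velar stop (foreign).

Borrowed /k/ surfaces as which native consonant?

g

/g/ is closest: same manner (stop), place distance 0 (velar→velar), voicing differs (+1); total 1. Next closest is /ʔ/ at distance 2.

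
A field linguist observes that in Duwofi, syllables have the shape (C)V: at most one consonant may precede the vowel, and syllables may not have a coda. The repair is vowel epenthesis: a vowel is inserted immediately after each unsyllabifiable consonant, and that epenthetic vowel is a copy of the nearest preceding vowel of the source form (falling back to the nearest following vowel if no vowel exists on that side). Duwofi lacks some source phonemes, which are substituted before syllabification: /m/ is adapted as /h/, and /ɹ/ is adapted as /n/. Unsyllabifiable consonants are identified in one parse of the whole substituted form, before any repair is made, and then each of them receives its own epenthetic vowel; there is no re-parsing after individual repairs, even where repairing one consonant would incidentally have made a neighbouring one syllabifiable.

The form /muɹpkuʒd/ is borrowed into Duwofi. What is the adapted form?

hunupukuʒudu

Substitution: /m/ → /h/, /ɹ/ → /n/, giving /hunpkuʒd/.
Under (C)V, the unsyllabifiable consonants are /n/, /p/, /ʒ/, /d/ (no codas are permitted; onsets are limited to one consonant).
Each unlicensed consonant becomes the onset of a new syllable: /n/ → /nu/, /p/ → /pu/, /ʒ/ → /ʒu/, /d/ → /du/.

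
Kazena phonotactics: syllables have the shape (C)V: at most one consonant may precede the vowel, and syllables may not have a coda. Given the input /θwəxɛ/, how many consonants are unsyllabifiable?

1

Syllabifying with onset maximization leaves /θ/ stranded (no codas are permitted; onsets are limited to one consonant).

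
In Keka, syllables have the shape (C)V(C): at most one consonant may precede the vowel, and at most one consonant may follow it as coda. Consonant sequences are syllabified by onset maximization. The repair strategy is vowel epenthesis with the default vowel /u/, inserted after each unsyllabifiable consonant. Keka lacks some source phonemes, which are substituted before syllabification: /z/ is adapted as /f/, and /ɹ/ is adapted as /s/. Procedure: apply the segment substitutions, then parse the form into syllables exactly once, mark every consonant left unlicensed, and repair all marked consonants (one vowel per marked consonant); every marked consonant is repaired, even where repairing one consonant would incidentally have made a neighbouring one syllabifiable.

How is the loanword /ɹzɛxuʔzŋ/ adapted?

Substitution: /ɹ/ → /s/, /z/ → /f/, giving /sfɛxuʔfŋ/.
Syllabifying with onset maximization leaves /s/, /f/, /ŋ/ stranded (at most one coda consonant is licensed; onsets are limited to one consonant).
Each unlicensed consonant becomes the onset of a new syllable: /s/ → /su/, /f/ → /fu/, /ŋ/ → /ŋu/.

sufɛxuʔfuŋu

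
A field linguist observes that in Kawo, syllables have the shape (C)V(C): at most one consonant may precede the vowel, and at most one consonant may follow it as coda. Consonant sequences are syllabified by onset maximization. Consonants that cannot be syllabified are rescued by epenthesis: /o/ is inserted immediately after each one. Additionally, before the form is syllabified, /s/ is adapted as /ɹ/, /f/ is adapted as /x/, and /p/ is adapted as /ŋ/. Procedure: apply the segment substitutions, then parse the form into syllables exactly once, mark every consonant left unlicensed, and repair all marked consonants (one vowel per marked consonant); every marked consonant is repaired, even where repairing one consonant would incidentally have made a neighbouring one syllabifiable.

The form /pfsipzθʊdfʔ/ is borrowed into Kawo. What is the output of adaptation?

Substitution: /p/ → /ŋ/, /f/ → /x/, /s/ → /ɹ/, giving /ŋxɹiŋzθʊdxʔ/.
Syllabifying with onset maximization leaves /ŋ/, /x/, /z/, /x/, /ʔ/ stranded (at most one coda consonant is licensed; onsets are limited to one consonant).
Each unlicensed consonant becomes the onset of a new syllable: /ŋ/ → /ŋo/, /x/ → /xo/, /z/ → /zo/, /x/ → /xo/, /ʔ/ → /ʔo/.

ŋoxoɹiŋzoθʊdxoʔo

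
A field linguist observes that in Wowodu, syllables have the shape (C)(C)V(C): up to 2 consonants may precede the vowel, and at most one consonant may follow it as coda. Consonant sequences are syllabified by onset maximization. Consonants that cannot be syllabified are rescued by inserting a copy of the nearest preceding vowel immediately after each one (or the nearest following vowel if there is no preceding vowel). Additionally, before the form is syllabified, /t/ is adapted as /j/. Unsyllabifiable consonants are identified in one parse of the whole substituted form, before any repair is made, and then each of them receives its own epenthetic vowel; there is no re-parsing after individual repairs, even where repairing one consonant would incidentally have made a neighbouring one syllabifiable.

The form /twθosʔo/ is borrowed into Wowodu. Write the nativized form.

jowθosʔo

Substitution: /t/ → /j/, giving /jwθosʔo/.
The consonants /j/ cannot be parsed into a legal (C)(C)V(C) syllable (at most one coda consonant is licensed; onsets may contain at most 2 consonants).
Epenthesis after each stranded consonant: /j/ → /jo/.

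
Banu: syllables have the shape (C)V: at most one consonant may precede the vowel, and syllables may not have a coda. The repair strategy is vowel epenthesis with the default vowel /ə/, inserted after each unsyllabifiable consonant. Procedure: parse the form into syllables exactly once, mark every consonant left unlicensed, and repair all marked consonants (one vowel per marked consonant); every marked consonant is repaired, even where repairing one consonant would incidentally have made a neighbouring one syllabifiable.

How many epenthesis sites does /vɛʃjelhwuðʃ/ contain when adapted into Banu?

The unsyllabifiable consonants are /ʃ/, /l/, /h/, /ð/, /ʃ/; each receives one epenthetic vowel.

5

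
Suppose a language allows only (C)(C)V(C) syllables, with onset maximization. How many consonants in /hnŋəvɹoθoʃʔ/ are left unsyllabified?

2

Syllabifying with onset maximization leaves /h/, /ʔ/ stranded (at most one coda consonant is licensed; onsets may contain at most 2 consonants).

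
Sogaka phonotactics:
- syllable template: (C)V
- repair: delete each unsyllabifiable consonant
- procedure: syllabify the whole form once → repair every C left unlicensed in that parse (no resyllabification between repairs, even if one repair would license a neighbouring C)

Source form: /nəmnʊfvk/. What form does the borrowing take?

Under (C)V, the unsyllabifiable consonants are /m/, /f/, /v/, /k/ (no codas are permitted; onsets are limited to one consonant).
Deleting the stranded consonants removes /m/, /f/, /v/, /k/.

nənʊ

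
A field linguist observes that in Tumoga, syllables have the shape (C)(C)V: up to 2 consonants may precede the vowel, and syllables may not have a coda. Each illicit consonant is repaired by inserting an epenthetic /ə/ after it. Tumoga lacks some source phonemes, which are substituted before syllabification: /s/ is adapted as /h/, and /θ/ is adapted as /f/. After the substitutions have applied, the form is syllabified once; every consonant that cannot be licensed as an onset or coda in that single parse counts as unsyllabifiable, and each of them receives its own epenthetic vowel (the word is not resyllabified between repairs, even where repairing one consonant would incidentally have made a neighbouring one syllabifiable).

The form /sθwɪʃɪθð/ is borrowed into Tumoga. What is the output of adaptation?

Substitution: /s/ → /h/, /θ/ → /f/, giving /hfwɪʃɪfð/.
Under (C)(C)V, the unsyllabifiable consonants are /h/, /f/, /ð/ (no codas are permitted; onsets may contain at most 2 consonants).
Inserting the epenthetic vowel yields /h/ → /hə/, /f/ → /fə/, /ð/ → /ðə/.

həfwɪʃɪfəðə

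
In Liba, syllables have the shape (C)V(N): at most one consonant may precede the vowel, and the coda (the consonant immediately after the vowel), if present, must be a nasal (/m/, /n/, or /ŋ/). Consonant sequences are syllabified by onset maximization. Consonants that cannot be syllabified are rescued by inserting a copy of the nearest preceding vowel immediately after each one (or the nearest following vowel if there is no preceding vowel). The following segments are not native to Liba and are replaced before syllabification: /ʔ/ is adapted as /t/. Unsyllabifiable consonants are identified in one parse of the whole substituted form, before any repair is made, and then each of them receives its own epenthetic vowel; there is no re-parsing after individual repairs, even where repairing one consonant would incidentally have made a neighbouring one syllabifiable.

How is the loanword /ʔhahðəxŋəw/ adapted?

Substitution: /ʔ/ → /t/, giving /thahðəxŋəw/.
Syllabifying with onset maximization leaves /t/, /h/, /x/, /w/ stranded (only a nasal (/m/, /n/, or /ŋ/) is licensed in coda position; onsets are limited to one consonant).
Epenthesis after each stranded consonant: /t/ → /ta/, /h/ → /ha/, /x/ → /xə/, /w/ → /wə/.

tahahaðəxəŋəwə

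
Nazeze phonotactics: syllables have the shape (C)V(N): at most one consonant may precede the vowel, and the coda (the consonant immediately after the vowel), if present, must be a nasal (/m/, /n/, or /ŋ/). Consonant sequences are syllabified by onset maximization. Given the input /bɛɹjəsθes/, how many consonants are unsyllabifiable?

3

Syllabifying with onset maximization leaves /ɹ/, /s/, /s/ stranded (only a nasal (/m/, /n/, or /ŋ/) is licensed in coda position; onsets are limited to one consonant).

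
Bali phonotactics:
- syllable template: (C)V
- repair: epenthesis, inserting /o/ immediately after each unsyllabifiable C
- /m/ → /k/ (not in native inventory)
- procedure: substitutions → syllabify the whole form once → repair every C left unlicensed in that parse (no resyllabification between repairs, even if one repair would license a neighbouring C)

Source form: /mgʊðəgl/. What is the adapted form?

kogʊðəgolo

Substitution: /m/ → /k/, giving /kgʊðəgl/.
The consonants /k/, /g/, /l/ cannot be parsed into a legal (C)V syllable (no codas are permitted; onsets are limited to one consonant).
Epenthesis after each stranded consonant: /k/ → /ko/, /g/ → /go/, /l/ → /lo/.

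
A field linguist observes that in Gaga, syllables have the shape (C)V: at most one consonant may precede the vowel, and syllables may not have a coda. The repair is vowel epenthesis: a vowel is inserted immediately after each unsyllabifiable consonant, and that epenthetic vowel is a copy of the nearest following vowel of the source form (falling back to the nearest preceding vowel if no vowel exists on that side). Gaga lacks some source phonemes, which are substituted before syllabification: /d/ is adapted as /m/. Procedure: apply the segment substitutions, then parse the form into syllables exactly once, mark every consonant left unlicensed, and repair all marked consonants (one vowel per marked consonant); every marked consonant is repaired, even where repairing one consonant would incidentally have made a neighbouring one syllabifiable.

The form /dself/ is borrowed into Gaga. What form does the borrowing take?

Substitution: /d/ → /m/, giving /mself/.
Under (C)V, the unsyllabifiable consonants are /m/, /l/, /f/ (no codas are permitted; onsets are limited to one consonant).
Inserting the epenthetic vowel yields /m/ → /me/, /l/ → /le/, /f/ → /fe/.

meselefe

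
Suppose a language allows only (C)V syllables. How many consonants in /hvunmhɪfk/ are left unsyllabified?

5

Syllabifying with onset maximization leaves /h/, /n/, /m/, /f/, /k/ stranded (no codas are permitted; onsets are limited to one consonant).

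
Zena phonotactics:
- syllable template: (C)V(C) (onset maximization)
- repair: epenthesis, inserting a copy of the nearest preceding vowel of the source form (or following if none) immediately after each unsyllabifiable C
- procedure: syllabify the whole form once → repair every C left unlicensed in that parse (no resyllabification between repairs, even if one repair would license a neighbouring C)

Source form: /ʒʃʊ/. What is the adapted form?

ʒʊʃʊ

The consonants /ʒ/ cannot be parsed into a legal (C)V(C) syllable (at most one coda consonant is licensed; onsets are limited to one consonant).
Each unlicensed consonant becomes the onset of a new syllable: /ʒ/ → /ʒʊ/.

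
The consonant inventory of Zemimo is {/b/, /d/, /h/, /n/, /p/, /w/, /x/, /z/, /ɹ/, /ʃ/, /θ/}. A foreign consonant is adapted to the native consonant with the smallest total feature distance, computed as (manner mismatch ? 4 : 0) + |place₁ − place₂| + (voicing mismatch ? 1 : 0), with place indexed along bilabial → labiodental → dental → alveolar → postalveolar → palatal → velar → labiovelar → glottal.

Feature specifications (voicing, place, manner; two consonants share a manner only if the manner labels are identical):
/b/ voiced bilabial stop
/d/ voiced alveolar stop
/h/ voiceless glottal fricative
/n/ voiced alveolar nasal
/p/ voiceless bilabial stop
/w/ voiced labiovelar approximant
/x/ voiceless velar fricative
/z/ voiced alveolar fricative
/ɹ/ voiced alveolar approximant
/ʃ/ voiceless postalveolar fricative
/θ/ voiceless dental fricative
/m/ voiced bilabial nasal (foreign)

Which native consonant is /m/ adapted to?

/n/ is closest: same manner (nasal), place distance 3 (bilabial→alveolar), same voicing; total 3. Next closest is /b/ at distance 4.

n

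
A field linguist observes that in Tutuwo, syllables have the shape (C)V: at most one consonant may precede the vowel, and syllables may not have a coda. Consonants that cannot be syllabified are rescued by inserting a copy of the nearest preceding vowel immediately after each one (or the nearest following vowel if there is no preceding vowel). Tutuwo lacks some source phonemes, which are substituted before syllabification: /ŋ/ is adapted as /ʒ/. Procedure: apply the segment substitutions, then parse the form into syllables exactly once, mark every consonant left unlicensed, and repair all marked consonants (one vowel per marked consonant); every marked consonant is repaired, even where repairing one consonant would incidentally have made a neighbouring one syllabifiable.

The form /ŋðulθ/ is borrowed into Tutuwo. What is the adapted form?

ʒuðuluθu

Substitution: /ŋ/ → /ʒ/, giving /ʒðulθ/.
The consonants /ʒ/, /l/, /θ/ cannot be parsed into a legal (C)V syllable (no codas are permitted; onsets are limited to one consonant).
Epenthesis after each stranded consonant: /ʒ/ → /ʒu/, /l/ → /lu/, /θ/ → /θu/.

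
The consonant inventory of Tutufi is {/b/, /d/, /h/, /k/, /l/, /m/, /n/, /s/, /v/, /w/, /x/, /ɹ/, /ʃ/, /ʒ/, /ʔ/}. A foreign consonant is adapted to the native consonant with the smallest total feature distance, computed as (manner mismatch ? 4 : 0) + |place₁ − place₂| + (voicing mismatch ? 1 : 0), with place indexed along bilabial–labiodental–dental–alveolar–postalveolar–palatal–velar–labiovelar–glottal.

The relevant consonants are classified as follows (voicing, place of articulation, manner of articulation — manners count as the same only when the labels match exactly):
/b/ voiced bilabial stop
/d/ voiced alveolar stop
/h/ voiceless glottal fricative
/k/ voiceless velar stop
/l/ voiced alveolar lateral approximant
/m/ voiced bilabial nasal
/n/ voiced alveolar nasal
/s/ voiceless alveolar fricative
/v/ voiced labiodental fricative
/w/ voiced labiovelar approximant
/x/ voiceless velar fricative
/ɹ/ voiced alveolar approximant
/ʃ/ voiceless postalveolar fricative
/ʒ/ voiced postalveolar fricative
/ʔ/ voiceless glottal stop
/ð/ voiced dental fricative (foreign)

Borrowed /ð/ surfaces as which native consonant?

v

/v/ is closest: same manner (fricative), place distance 1 (dental→labiodental), same voicing; total 1. Next closest is /s/ at distance 2.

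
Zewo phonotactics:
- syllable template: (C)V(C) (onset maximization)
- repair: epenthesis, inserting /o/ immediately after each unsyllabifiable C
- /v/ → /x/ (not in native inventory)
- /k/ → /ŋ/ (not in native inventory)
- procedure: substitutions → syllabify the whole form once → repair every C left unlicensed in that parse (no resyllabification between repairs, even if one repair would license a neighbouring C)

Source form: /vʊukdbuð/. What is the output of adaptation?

xʊuŋdobuð

Substitution: /v/ → /x/, /k/ → /ŋ/, giving /xʊuŋdbuð/.
Syllabifying with onset maximization leaves /d/ stranded (at most one coda consonant is licensed; onsets are limited to one consonant).
Epenthesis after each stranded consonant: /d/ → /do/.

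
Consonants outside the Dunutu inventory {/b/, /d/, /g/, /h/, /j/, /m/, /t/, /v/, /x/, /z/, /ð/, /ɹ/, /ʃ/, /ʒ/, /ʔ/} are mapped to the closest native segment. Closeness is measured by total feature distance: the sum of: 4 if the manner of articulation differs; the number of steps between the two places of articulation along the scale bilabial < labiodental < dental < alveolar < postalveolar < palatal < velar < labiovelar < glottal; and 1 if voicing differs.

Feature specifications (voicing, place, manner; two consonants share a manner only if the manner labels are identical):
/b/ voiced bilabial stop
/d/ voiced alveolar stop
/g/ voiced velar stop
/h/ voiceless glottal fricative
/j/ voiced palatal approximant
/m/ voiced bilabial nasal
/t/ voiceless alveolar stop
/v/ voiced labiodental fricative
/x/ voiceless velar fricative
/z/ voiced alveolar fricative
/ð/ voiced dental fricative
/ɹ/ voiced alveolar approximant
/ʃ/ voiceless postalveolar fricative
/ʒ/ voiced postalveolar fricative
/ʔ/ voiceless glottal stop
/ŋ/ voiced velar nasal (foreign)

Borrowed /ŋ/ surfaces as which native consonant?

/g/ is closest: manner differs (nasal→stop, +4), place distance 0 (velar→velar), same voicing; total 4. Next closest is /j/ at distance 5.

g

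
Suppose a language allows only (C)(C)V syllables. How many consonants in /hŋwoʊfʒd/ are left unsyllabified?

The consonants /h/, /f/, /ʒ/, /d/ cannot be parsed into a legal (C)(C)V syllable (no codas are permitted; onsets may contain at most 2 consonants).

4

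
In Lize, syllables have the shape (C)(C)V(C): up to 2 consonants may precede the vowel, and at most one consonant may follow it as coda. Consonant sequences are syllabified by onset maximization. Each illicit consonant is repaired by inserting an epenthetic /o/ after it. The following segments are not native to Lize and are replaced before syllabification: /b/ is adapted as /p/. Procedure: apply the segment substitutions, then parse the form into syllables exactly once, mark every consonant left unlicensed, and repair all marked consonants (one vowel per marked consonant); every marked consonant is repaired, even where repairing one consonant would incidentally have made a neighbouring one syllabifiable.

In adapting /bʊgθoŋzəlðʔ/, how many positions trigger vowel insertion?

2

After substitution the input is /pʊgθoŋzəlðʔ/.
The unsyllabifiable consonants are /ð/, /ʔ/; each receives one epenthetic vowel.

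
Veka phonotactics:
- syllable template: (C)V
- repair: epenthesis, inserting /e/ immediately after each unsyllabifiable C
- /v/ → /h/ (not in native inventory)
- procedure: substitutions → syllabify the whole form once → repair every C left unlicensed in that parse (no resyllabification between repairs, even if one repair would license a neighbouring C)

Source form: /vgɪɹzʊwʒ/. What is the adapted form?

hegɪɹezʊweʒe

Substitution: /v/ → /h/, giving /hgɪɹzʊwʒ/.
The consonants /h/, /ɹ/, /w/, /ʒ/ cannot be parsed into a legal (C)V syllable (no codas are permitted; onsets are limited to one consonant).
Epenthesis after each stranded consonant: /h/ → /he/, /ɹ/ → /ɹe/, /w/ → /we/, /ʒ/ → /ʒe/.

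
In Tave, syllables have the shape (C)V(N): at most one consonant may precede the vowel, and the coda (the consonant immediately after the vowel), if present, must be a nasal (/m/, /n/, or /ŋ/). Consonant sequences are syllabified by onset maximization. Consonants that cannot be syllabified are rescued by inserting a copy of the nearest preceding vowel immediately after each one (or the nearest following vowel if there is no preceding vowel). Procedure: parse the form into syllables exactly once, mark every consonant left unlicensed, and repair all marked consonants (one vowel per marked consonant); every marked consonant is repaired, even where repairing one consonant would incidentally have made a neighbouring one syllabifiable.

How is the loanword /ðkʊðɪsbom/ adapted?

ðʊkʊðɪsɪbom

Under (C)V(N), the unsyllabifiable consonants are /ð/, /s/ (only a nasal (/m/, /n/, or /ŋ/) is licensed in coda position; onsets are limited to one consonant).
Inserting the epenthetic vowel yields /ð/ → /ðʊ/, /s/ → /sɪ/.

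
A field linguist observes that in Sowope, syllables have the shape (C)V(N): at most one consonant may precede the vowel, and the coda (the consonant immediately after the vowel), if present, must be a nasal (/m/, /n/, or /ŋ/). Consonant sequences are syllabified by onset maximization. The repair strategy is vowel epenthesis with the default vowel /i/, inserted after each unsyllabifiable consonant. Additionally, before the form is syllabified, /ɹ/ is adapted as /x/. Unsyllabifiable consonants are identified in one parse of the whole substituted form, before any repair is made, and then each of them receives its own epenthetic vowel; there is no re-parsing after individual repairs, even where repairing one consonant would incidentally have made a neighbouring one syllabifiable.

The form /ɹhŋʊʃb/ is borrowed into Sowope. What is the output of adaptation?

xihiŋʊʃibi

Substitution: /ɹ/ → /x/, giving /xhŋʊʃb/.
Under (C)V(N), the unsyllabifiable consonants are /x/, /h/, /ʃ/, /b/ (only a nasal (/m/, /n/, or /ŋ/) is licensed in coda position; onsets are limited to one consonant).
Inserting the epenthetic vowel yields /x/ → /xi/, /h/ → /hi/, /ʃ/ → /ʃi/, /b/ → /bi/.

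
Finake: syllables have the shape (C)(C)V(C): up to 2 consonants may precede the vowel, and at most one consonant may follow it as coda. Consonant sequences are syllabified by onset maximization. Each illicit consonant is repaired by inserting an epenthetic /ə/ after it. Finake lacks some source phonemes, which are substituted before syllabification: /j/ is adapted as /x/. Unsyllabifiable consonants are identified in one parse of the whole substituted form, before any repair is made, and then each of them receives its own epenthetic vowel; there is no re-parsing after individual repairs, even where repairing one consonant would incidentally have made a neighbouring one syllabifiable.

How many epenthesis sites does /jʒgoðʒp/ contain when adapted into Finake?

After substitution the input is /xʒgoðʒp/.
The unsyllabifiable consonants are /x/, /ʒ/, /p/; each receives one epenthetic vowel.

3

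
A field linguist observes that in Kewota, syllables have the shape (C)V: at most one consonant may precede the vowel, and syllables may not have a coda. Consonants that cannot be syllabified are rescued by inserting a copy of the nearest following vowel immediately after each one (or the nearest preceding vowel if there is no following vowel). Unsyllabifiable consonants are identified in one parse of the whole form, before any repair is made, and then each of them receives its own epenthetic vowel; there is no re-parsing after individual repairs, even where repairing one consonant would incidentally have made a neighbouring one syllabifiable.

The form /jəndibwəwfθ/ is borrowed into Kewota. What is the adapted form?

jənidibəwəwəfəθə

Under (C)V, the unsyllabifiable consonants are /n/, /b/, /w/, /f/, /θ/ (no codas are permitted; onsets are limited to one consonant).
Epenthesis after each stranded consonant: /n/ → /ni/, /b/ → /bə/, /w/ → /wə/, /f/ → /fə/, /θ/ → /θə/.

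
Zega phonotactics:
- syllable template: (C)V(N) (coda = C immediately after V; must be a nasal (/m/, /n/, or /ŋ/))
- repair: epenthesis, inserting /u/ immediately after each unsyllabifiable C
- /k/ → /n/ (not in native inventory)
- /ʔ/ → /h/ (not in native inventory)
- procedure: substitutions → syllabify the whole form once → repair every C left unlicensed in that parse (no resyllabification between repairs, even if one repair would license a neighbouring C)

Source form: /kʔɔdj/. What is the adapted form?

Substitution: /k/ → /n/, /ʔ/ → /h/, giving /nhɔdj/.
Syllabifying with onset maximization leaves /n/, /d/, /j/ stranded (only a nasal (/m/, /n/, or /ŋ/) is licensed in coda position; onsets are limited to one consonant).
Inserting the epenthetic vowel yields /n/ → /nu/, /d/ → /du/, /j/ → /ju/.

nuhɔduju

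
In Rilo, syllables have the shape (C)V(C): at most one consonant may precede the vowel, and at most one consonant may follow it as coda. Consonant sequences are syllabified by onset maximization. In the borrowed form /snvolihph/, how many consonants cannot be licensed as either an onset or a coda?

Under (C)V(C), the unsyllabifiable consonants are /s/, /n/, /p/, /h/ (at most one coda consonant is licensed; onsets are limited to one consonant).

4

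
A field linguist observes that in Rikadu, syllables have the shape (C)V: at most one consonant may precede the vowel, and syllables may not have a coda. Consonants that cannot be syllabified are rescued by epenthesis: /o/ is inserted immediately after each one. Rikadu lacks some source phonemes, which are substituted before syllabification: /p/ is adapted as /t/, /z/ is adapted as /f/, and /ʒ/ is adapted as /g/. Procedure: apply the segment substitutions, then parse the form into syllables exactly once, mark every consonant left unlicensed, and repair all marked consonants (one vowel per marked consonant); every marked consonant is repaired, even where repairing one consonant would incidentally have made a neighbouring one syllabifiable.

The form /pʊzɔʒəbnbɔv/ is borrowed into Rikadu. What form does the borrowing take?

Substitution: /p/ → /t/, /z/ → /f/, /ʒ/ → /g/, giving /tʊfɔgəbnbɔv/.
Syllabifying with onset maximization leaves /b/, /n/, /v/ stranded (no codas are permitted; onsets are limited to one consonant).
Each unlicensed consonant becomes the onset of a new syllable: /b/ → /bo/, /n/ → /no/, /v/ → /vo/.

tʊfɔgəbonobɔvo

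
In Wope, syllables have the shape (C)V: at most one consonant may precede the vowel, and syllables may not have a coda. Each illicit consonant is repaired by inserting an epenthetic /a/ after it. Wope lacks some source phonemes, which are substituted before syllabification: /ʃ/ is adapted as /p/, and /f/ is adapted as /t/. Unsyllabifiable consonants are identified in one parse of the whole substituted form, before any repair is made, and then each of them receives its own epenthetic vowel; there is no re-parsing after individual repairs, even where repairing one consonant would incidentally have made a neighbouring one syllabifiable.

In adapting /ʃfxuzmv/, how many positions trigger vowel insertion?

5

After substitution the input is /ptxuzmv/.
The unsyllabifiable consonants are /p/, /t/, /z/, /m/, /v/; each receives one epenthetic vowel.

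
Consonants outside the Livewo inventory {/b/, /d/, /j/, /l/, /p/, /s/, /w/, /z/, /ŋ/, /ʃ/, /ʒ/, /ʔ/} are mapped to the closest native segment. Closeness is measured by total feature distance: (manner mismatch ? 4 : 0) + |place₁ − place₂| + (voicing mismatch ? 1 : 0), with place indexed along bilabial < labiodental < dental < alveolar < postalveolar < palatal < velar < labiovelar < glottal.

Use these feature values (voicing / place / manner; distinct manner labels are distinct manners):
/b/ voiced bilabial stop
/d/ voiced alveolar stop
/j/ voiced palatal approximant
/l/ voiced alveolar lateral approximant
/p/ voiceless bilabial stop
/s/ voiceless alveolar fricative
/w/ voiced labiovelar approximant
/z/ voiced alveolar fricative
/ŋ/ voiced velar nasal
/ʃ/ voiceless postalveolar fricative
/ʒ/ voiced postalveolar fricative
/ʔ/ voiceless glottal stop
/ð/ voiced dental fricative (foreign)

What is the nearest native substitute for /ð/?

/z/ is closest: same manner (fricative), place distance 1 (dental→alveolar), same voicing; total 1. Next closest is /s/ at distance 2.

z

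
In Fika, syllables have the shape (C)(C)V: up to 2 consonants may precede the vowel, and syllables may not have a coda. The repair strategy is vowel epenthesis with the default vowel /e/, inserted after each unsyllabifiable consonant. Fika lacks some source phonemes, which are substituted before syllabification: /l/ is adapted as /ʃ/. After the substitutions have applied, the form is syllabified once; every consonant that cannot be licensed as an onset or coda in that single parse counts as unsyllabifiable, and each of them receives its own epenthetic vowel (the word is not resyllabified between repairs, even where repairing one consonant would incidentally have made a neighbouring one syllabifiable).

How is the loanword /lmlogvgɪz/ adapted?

ʃemʃogevgɪze

Substitution: /l/ → /ʃ/, giving /ʃmʃogvgɪz/.
The consonants /ʃ/, /g/, /z/ cannot be parsed into a legal (C)(C)V syllable (no codas are permitted; onsets may contain at most 2 consonants).
Epenthesis after each stranded consonant: /ʃ/ → /ʃe/, /g/ → /ge/, /z/ → /ze/.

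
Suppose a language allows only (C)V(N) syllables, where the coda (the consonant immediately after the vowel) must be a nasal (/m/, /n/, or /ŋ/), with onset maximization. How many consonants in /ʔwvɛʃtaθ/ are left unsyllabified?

Syllabifying with onset maximization leaves /ʔ/, /w/, /ʃ/, /θ/ stranded (only a nasal (/m/, /n/, or /ŋ/) is licensed in coda position; onsets are limited to one consonant).

4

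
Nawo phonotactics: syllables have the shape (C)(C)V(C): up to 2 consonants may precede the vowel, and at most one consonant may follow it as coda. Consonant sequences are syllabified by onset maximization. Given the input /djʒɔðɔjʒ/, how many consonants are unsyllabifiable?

2

Syllabifying with onset maximization leaves /d/, /ʒ/ stranded (at most one coda consonant is licensed; onsets may contain at most 2 consonants).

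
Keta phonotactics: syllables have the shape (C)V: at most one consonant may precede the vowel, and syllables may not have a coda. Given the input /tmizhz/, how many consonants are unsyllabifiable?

4

Under (C)V, the unsyllabifiable consonants are /t/, /z/, /h/, /z/ (no codas are permitted; onsets are limited to one consonant).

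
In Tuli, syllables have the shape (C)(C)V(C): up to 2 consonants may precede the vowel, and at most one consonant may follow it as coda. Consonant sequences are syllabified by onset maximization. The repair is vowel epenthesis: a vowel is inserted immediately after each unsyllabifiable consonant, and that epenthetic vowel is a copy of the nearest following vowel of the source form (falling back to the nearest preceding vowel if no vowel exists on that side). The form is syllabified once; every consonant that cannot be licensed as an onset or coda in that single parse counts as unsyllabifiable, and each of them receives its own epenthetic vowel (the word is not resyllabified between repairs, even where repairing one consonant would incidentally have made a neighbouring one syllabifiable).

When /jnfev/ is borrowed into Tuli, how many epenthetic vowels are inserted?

The unsyllabifiable consonants are /j/; each receives one epenthetic vowel.

1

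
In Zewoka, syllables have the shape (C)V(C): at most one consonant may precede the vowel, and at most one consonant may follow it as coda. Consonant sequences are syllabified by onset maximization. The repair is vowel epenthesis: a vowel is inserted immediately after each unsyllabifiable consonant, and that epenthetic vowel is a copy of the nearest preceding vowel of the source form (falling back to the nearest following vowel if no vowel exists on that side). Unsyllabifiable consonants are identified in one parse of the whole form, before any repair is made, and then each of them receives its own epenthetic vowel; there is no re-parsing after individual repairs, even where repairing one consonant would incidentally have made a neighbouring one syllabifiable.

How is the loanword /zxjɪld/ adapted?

zɪxɪjɪldɪ

Under (C)V(C), the unsyllabifiable consonants are /z/, /x/, /d/ (at most one coda consonant is licensed; onsets are limited to one consonant).
Each unlicensed consonant becomes the onset of a new syllable: /z/ → /zɪ/, /x/ → /xɪ/, /d/ → /dɪ/.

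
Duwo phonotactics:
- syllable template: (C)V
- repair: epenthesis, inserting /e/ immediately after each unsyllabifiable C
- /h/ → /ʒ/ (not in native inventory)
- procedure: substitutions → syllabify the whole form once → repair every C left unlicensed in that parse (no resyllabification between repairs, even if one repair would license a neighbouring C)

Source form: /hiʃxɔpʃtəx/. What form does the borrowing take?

ʒiʃexɔpeʃetəxe

Substitution: /h/ → /ʒ/, giving /ʒiʃxɔpʃtəx/.
Syllabifying with onset maximization leaves /ʃ/, /p/, /ʃ/, /x/ stranded (no codas are permitted; onsets are limited to one consonant).
Epenthesis after each stranded consonant: /ʃ/ → /ʃe/, /p/ → /pe/, /ʃ/ → /ʃe/, /x/ → /xe/.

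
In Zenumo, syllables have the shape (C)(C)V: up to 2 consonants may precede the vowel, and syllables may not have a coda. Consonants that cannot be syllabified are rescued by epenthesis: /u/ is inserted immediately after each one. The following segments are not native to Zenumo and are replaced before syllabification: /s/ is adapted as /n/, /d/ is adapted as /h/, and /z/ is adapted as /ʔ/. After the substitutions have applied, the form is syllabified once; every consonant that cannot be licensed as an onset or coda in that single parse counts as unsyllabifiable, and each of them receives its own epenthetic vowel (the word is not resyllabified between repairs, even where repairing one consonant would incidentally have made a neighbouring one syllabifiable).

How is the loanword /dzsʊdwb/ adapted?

Substitution: /d/ → /h/, /z/ → /ʔ/, /s/ → /n/, giving /hʔnʊhwb/.
Syllabifying with onset maximization leaves /h/, /h/, /w/, /b/ stranded (no codas are permitted; onsets may contain at most 2 consonants).
Epenthesis after each stranded consonant: /h/ → /hu/, /h/ → /hu/, /w/ → /wu/, /b/ → /bu/.

huʔnʊhuwubu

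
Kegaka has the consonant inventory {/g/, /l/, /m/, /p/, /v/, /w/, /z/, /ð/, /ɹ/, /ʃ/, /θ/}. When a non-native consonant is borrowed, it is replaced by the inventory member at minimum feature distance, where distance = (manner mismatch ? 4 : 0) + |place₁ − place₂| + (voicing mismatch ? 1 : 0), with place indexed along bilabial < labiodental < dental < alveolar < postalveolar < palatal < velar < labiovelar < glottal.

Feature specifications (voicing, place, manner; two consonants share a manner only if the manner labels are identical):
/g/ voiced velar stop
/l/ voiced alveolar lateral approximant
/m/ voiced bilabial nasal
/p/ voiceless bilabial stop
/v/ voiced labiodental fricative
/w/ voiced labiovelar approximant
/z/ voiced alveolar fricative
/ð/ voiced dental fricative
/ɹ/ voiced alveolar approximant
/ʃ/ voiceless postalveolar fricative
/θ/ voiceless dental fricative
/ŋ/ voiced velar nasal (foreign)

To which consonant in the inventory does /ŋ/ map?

/g/ is closest: manner differs (nasal→stop, +4), place distance 0 (velar→velar), same voicing; total 4. Next closest is /w/ at distance 5.

g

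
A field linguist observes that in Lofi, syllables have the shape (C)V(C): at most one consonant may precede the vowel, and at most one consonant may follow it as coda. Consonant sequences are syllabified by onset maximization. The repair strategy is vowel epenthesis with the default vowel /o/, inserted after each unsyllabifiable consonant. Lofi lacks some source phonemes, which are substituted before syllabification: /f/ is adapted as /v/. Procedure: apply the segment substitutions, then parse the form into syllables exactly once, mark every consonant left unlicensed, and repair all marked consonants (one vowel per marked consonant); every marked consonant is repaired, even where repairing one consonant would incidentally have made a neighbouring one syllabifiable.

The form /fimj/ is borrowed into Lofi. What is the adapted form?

Substitution: /f/ → /v/, giving /vimj/.
The consonants /j/ cannot be parsed into a legal (C)V(C) syllable (at most one coda consonant is licensed; onsets are limited to one consonant).
Each unlicensed consonant becomes the onset of a new syllable: /j/ → /jo/.

vimjo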